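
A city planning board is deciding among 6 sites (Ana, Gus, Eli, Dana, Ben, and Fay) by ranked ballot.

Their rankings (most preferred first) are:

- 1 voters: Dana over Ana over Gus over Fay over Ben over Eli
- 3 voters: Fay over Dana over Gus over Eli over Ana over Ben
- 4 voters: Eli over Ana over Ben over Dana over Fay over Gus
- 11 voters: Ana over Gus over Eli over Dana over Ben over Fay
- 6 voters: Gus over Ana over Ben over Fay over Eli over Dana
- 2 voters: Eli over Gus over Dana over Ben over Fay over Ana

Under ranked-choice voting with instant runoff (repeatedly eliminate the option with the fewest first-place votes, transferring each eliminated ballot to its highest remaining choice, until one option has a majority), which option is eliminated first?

Round 1: Ana 11, Gus 6, Eli 6, Fay 3, Dana 1, Ben 0. Ben has the fewest and is eliminated.
Round 2: Ana 11, Gus 6, Eli 6, Fay 3, Dana 1. Dana has the fewest and is eliminated.
Round 3: Ana 12, Gus 6, Eli 6, Fay 3. Fay has the fewest and is eliminated.
Round 4: Ana 12, Gus 9, Eli 6. Eli has the fewest and is eliminated.
Round 5: Ana 16, Gus 11. Ana has a majority.

Ben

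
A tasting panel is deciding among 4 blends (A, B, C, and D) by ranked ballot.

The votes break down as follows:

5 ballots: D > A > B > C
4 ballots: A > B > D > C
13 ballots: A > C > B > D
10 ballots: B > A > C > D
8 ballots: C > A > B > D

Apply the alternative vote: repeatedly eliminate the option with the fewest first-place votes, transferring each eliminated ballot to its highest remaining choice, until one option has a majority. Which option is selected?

A

Round 1: A 17, B 10, C 8, D 5. D has the fewest and is eliminated.
Round 2: A 22, B 10, C 8. A has a majority.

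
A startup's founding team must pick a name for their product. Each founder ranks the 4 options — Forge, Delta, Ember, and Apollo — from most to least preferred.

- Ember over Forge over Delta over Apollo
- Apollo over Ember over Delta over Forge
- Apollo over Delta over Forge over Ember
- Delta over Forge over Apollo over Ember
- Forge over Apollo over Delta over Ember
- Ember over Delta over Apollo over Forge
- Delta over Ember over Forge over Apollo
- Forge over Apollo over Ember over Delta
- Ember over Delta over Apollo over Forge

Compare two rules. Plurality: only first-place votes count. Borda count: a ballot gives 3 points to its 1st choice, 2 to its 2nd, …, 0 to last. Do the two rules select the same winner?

Plurality first-place counts: Forge 2, Delta 2, Ember 3, Apollo 2 → Ember.
Borda totals: Forge 12, Delta 15, Ember 14, Apollo 13 → Delta.
The two rules disagree: plurality picks Ember, Borda picks Delta.

No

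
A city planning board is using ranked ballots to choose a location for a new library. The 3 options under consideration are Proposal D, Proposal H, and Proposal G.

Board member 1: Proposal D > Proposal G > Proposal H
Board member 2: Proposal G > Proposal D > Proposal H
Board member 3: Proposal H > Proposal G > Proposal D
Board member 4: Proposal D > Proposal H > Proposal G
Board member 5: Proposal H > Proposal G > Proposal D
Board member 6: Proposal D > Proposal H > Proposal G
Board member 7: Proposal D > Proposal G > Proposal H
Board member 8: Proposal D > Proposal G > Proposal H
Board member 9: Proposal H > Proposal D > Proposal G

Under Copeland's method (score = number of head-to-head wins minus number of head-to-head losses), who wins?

Proposal D

Pairwise results:
  Proposal D vs Proposal H: Proposal D wins 6–3.
  Proposal D vs Proposal G: Proposal D wins 6–3.
  Proposal H vs Proposal G: Proposal H wins 5–4.
Copeland scores (wins − losses):
  Proposal D: 2 − 0 = 2
  Proposal H: 1 − 1 = 0
  Proposal G: 0 − 2 = -2
Proposal D has the best Copeland score.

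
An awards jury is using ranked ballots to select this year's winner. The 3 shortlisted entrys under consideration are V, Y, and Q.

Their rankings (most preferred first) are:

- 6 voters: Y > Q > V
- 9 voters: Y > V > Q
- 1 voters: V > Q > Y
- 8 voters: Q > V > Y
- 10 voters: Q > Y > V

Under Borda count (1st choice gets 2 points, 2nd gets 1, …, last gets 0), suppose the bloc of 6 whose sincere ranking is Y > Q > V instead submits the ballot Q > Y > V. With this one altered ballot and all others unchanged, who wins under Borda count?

Q

Borda totals with the altered ballot: V 19, Y 34, Q 49.
The winner is unchanged: still Q.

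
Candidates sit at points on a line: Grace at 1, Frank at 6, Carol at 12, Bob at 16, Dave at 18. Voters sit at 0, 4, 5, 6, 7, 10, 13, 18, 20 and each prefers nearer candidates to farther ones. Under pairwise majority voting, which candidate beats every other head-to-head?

With single-peaked preferences on a line, the Condorcet winner is the candidate closest to the median voter.
The median voter (position 7) is closest to Frank at 6.
Check: Frank vs Grace — voters closer to Frank: 8 of 9.

Frank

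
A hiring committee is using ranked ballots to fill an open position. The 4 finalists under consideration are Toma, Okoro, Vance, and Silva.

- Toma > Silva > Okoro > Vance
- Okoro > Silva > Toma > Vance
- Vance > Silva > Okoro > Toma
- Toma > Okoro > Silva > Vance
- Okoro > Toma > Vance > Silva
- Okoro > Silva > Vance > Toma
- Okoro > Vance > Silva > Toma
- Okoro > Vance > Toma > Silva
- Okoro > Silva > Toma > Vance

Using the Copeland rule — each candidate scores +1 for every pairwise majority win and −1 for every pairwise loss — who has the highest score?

Okoro

Pairwise results:
  Toma vs Okoro: Okoro wins 7–2.
  Toma vs Vance: Toma wins 5–4.
  Toma vs Silva: Silva wins 5–4.
  Okoro vs Vance: Okoro wins 8–1.
  Okoro vs Silva: Okoro wins 7–2.
  Vance vs Silva: Silva wins 5–4.
Copeland scores (wins − losses):
  Toma: 1 − 2 = -1
  Okoro: 3 − 0 = 3
  Vance: 0 − 3 = -3
  Silva: 2 − 1 = 1
Okoro has the best Copeland score.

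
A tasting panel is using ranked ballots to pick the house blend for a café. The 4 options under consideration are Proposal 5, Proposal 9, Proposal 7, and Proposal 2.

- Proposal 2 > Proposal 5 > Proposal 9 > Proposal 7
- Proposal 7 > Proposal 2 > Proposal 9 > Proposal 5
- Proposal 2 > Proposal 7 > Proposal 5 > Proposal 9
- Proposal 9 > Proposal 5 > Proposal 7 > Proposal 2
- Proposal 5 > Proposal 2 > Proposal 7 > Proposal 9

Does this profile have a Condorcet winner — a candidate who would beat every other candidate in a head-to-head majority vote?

Yes

Head-to-head results (5 voters total):
Proposal 5 vs Proposal 9: Proposal 5 wins 3–2.
Proposal 5 vs Proposal 7: Proposal 5 wins 3–2.
Proposal 5 vs Proposal 2: Proposal 2 wins 3–2.
Proposal 9 vs Proposal 7: Proposal 7 wins 3–2.
Proposal 9 vs Proposal 2: Proposal 2 wins 4–1.
Proposal 7 vs Proposal 2: Proposal 2 wins 3–2.
Proposal 2 beats each rival — Proposal 5 (3–2), Proposal 9 (4–1), Proposal 7 (3–2) — so Proposal 2 is the Condorcet winner.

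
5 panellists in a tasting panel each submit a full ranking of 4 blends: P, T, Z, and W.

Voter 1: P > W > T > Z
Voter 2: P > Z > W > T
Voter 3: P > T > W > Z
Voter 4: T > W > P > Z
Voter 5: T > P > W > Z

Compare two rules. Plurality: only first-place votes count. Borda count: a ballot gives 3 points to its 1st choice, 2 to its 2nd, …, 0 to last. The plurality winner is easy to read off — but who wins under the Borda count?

P

Plurality first-place counts: P 3, T 2, Z 0, W 0 → P.
Borda totals: P 12, T 9, Z 2, W 7 → P.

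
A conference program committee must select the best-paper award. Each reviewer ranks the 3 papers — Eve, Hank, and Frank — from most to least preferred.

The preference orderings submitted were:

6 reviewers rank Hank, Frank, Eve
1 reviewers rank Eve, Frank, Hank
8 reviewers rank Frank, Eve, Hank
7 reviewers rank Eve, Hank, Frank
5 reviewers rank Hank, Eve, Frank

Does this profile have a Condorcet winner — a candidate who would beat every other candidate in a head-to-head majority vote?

Head-to-head results (27 voters total):
Eve vs Hank: Eve wins 16–11.
Eve vs Frank: Frank wins 14–13.
Hank vs Frank: Hank wins 18–9.
No candidate beats all others: Eve beats Hank beats Frank beats Eve, a majority cycle.

No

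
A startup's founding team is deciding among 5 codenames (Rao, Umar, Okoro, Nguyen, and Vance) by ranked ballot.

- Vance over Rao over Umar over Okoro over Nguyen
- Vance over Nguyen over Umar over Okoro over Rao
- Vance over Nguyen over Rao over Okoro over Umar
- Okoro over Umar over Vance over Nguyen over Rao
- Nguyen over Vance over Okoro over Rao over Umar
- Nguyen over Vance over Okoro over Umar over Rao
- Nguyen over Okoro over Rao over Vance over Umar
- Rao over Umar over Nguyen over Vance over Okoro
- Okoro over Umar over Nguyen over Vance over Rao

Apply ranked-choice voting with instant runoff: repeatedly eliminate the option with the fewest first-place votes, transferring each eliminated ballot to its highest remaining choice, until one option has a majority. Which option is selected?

Round 1: Nguyen 3, Vance 3, Okoro 2, Rao 1, Umar 0. Umar has the fewest and is eliminated.
Round 2: Nguyen 3, Vance 3, Okoro 2, Rao 1. Rao has the fewest and is eliminated.
Round 3: Nguyen 4, Vance 3, Okoro 2. Okoro has the fewest and is eliminated.
Round 4: Nguyen 5, Vance 4. Nguyen has a majority.

Nguyen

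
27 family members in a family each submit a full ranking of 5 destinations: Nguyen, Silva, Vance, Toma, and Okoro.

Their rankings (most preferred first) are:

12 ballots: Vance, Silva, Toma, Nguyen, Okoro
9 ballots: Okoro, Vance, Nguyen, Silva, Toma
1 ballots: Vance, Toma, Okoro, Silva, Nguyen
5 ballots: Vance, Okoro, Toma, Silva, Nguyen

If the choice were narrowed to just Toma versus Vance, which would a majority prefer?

Ballots ranking Toma above Vance: 0.
Ballots ranking Vance above Toma: 12+9+1+5 = 27.
Vance wins the head-to-head, 27–0.

Vance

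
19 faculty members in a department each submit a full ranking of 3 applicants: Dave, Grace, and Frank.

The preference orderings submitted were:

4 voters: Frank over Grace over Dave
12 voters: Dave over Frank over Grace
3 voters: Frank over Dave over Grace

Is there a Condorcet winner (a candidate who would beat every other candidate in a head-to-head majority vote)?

Head-to-head results (19 voters total):
Dave vs Grace: Dave wins 15–4.
Dave vs Frank: Dave wins 12–7.
Grace vs Frank: Frank wins 19–0.
Dave beats each rival — Grace (15–4), Frank (12–7) — so Dave is the Condorcet winner.

Yes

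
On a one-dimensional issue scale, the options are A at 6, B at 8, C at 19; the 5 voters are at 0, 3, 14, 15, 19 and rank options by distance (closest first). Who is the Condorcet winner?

C

With single-peaked preferences on a line, the Condorcet winner is the candidate closest to the median voter.
The median voter (position 14) is closest to C at 19.
Check: C vs B — voters closer to C: 3 of 5.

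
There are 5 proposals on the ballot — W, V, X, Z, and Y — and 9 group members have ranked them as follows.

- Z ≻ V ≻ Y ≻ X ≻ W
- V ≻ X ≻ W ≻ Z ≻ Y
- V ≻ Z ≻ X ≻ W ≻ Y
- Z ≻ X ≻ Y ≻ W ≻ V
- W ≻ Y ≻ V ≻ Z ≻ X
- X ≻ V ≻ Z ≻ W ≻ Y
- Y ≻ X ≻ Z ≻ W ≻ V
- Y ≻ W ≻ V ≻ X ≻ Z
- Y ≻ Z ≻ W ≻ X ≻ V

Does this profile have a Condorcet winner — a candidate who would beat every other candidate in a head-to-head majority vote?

No

Head-to-head results (9 voters total):
W vs V: W wins 5–4.
W vs X: X wins 6–3.
W vs Z: Z wins 6–3.
W vs Y: Y wins 5–4.
V vs X: V wins 5–4.
V vs Z: V wins 5–4.
V vs Y: Y wins 5–4.
X vs Z: Z wins 5–4.
X vs Y: Y wins 5–4.
Z vs Y: Z wins 5–4.
No candidate beats all others: W beats V beats X beats W, a majority cycle.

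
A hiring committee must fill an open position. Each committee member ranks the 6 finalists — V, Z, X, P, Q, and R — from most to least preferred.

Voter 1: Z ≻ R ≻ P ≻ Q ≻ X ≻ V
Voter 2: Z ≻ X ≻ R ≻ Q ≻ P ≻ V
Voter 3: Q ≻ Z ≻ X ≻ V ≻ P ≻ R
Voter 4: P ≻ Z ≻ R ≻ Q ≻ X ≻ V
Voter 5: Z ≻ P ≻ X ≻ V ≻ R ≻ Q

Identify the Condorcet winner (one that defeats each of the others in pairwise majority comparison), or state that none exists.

Z

Head-to-head results (5 voters total):
V vs Z: Z wins 5–0.
V vs X: X wins 5–0.
V vs P: P wins 4–1.
V vs Q: Q wins 4–1.
V vs R: R wins 3–2.
Z vs X: Z wins 5–0.
Z vs P: Z wins 4–1.
Z vs Q: Z wins 4–1.
Z vs R: Z wins 5–0.
X vs P: P wins 3–2.
X vs Q: Q wins 3–2.
X vs R: X wins 3–2.
P vs Q: P wins 3–2.
P vs R: P wins 3–2.
Q vs R: R wins 4–1.
Z beats each rival — V (5–0), X (5–0), P (4–1), Q (4–1), R (5–0) — so Z is the Condorcet winner.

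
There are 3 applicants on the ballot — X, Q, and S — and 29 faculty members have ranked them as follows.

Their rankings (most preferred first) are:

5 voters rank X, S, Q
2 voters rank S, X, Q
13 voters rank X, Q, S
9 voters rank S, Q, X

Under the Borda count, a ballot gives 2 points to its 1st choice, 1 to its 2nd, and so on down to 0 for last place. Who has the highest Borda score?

Borda scores:
  X: 5·2 + 2·1 + 13·2 + 9·0 = 38
  Q: 5·0 + 2·0 + 13·1 + 9·1 = 22
  S: 5·1 + 2·2 + 13·0 + 9·2 = 27
X has the highest total.

X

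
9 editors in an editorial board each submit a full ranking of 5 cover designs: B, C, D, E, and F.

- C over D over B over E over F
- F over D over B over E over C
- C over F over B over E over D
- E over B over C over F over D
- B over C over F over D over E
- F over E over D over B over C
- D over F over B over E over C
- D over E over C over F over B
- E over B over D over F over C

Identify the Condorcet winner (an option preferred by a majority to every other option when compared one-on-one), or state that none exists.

There is no Condorcet winner

Head-to-head results (9 voters total):
B vs C: B wins 6–3.
B vs D: D wins 5–4.
B vs E: B wins 5–4.
B vs F: F wins 5–4.
C vs D: D wins 5–4.
C vs E: E wins 6–3.
C vs F: C wins 5–4.
D vs E: D wins 5–4.
D vs F: F wins 5–4.
E vs F: F wins 5–4.
No candidate beats all others: B beats C beats F beats B, a majority cycle.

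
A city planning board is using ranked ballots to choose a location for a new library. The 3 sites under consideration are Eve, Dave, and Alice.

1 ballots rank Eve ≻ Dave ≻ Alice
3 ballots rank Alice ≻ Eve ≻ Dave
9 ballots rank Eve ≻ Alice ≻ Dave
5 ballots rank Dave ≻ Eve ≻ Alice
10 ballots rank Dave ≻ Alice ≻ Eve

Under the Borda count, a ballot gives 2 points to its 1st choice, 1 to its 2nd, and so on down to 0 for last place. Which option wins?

Dave

Borda scores:
  Eve: 2 + 3·1 + 9·2 + 5·1 + 10·0 = 28
  Dave: 1 + 3·0 + 9·0 + 5·2 + 10·2 = 31
  Alice: 0 + 3·2 + 9·1 + 5·0 + 10·1 = 25
Dave has the highest total.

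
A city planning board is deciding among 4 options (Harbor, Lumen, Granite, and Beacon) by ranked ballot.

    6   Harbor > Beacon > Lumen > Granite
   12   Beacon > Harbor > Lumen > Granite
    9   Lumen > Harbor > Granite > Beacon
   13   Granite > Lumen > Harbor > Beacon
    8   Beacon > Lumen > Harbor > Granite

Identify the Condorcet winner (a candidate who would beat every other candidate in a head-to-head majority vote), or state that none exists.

None — there is no Condorcet winner

Head-to-head results (48 voters total):
Harbor vs Lumen: Lumen wins 30–18.
Harbor vs Granite: Harbor wins 35–13.
Harbor vs Beacon: Harbor wins 28–20.
Lumen vs Granite: Lumen wins 35–13.
Lumen vs Beacon: Beacon wins 26–22.
Granite vs Beacon: Beacon wins 26–22.
No candidate beats all others: Harbor beats Beacon beats Lumen beats Harbor, a majority cycle.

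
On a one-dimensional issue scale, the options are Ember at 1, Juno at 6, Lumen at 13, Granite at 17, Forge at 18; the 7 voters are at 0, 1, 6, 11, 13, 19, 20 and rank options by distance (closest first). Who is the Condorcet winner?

With single-peaked preferences on a line, the Condorcet winner is the candidate closest to the median voter.
The median voter (position 11) is closest to Lumen at 13.
Check: Lumen vs Juno — voters closer to Lumen: 4 of 7.

Lumen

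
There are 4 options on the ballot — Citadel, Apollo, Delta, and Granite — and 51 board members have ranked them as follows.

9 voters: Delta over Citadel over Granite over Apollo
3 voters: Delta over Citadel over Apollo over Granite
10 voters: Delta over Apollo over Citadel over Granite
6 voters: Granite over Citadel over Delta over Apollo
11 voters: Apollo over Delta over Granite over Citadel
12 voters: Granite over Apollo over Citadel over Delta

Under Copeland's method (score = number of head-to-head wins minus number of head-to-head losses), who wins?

Delta

Pairwise results:
  Citadel vs Apollo: Apollo wins 33–18.
  Citadel vs Delta: Delta wins 33–18.
  Citadel vs Granite: Granite wins 29–22.
  Apollo vs Delta: Delta wins 28–23.
  Apollo vs Granite: Granite wins 27–24.
  Delta vs Granite: Delta wins 33–18.
Copeland scores (wins − losses):
  Citadel: 0 − 3 = -3
  Apollo: 1 − 2 = -1
  Delta: 3 − 0 = 3
  Granite: 2 − 1 = 1
Delta has the best Copeland score.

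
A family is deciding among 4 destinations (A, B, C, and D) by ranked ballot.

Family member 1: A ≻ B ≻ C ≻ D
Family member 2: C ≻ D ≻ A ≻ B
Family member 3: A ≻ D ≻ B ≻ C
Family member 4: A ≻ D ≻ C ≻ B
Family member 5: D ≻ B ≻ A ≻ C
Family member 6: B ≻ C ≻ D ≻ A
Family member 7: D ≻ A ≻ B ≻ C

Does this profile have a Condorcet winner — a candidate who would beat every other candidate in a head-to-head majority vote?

Head-to-head results (7 voters total):
A vs B: A wins 5–2.
A vs C: A wins 5–2.
A vs D: D wins 4–3.
B vs C: B wins 5–2.
B vs D: D wins 5–2.
C vs D: D wins 4–3.
D beats each rival — A (4–3), B (5–2), C (4–3) — so D is the Condorcet winner.

Yes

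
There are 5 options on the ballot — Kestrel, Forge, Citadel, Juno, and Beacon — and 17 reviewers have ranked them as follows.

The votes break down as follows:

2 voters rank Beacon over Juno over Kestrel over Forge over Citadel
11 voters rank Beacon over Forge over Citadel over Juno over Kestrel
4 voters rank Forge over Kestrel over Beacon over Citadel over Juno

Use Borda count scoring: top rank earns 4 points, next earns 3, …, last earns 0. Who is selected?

Beacon

Borda scores:
  Kestrel: 2·2 + 11·0 + 4·3 = 16
  Forge: 2·1 + 11·3 + 4·4 = 51
  Citadel: 2·0 + 11·2 + 4·1 = 26
  Juno: 2·3 + 11·1 + 4·0 = 17
  Beacon: 2·4 + 11·4 + 4·2 = 60
Beacon has the highest total.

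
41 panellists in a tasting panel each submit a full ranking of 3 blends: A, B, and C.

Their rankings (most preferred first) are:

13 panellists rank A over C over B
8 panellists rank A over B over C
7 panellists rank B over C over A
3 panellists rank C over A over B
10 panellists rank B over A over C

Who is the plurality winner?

A

First-place vote totals:
  A: 21
  B: 17
  C: 3
A has the most first-place votes.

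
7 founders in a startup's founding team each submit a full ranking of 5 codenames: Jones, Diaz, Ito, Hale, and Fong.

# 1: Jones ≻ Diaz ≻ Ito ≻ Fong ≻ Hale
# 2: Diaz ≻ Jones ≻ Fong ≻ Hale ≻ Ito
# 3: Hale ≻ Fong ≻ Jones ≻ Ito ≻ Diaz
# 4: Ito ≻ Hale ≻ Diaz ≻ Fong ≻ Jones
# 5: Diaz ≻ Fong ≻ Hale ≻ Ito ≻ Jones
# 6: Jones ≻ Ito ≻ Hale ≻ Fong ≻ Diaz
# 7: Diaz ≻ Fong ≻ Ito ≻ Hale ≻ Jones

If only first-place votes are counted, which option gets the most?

Diaz

First-place vote totals:
  Jones: 2
  Diaz: 3
  Ito: 1
  Hale: 1
  Fong: 0
Diaz has the most first-place votes.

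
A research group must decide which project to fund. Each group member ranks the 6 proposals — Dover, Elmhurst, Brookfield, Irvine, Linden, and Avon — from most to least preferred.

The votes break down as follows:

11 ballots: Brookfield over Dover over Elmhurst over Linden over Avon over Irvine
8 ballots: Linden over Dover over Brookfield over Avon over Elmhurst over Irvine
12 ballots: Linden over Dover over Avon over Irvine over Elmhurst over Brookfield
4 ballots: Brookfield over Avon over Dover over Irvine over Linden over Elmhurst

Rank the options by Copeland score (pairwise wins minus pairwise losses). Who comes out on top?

Linden

Pairwise results:
  Dover vs Elmhurst: Dover wins 35–0.
  Dover vs Brookfield: Dover wins 20–15.
  Dover vs Irvine: Dover wins 35–0.
  Dover vs Linden: Linden wins 20–15.
  Dover vs Avon: Dover wins 31–4.
  Elmhurst vs Brookfield: Brookfield wins 23–12.
  Elmhurst vs Irvine: Elmhurst wins 19–16.
  Elmhurst vs Linden: Linden wins 24–11.
  Elmhurst vs Avon: Avon wins 24–11.
  Brookfield vs Irvine: Brookfield wins 23–12.
  Brookfield vs Linden: Linden wins 20–15.
  Brookfield vs Avon: Brookfield wins 23–12.
  Irvine vs Linden: Linden wins 31–4.
  Irvine vs Avon: Avon wins 35–0.
  Linden vs Avon: Linden wins 31–4.
Copeland scores (wins − losses):
  Dover: 4 − 1 = 3
  Elmhurst: 1 − 4 = -3
  Brookfield: 3 − 2 = 1
  Irvine: 0 − 5 = -5
  Linden: 5 − 0 = 5
  Avon: 2 − 3 = -1
Linden has the best Copeland score.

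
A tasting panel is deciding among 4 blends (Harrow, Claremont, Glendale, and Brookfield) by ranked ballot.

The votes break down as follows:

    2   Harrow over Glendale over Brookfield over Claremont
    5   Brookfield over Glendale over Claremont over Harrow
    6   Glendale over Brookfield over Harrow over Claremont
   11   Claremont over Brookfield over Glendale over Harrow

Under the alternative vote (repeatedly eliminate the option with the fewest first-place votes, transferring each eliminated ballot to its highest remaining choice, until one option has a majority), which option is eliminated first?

Round 1: Claremont 11, Glendale 6, Brookfield 5, Harrow 2. Harrow has the fewest and is eliminated.
Round 2: Claremont 11, Glendale 8, Brookfield 5. Brookfield has the fewest and is eliminated.
Round 3: Glendale 13, Claremont 11. Glendale has a majority.

Harrow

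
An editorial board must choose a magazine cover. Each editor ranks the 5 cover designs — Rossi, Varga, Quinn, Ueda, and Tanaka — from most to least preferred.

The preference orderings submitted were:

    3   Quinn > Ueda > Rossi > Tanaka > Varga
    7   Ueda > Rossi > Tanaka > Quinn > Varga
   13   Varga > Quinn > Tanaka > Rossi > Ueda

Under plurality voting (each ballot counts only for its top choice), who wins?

Varga

First-place vote totals:
  Rossi: 0
  Varga: 13
  Quinn: 3
  Ueda: 7
  Tanaka: 0
Varga has the most first-place votes.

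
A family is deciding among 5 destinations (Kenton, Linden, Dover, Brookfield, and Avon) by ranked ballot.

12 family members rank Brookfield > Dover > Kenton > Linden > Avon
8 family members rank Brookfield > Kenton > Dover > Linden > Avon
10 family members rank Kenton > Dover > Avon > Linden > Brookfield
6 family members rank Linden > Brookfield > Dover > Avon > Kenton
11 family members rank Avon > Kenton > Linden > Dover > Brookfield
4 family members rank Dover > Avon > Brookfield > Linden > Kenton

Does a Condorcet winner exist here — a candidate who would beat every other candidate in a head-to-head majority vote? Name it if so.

None — there is no Condorcet winner

Head-to-head results (51 voters total):
Kenton vs Linden: Kenton wins 41–10.
Kenton vs Dover: Kenton wins 29–22.
Kenton vs Brookfield: Brookfield wins 30–21.
Kenton vs Avon: Kenton wins 30–21.
Linden vs Dover: Dover wins 34–17.
Linden vs Brookfield: Linden wins 27–24.
Linden vs Avon: Linden wins 26–25.
Dover vs Brookfield: Brookfield wins 26–25.
Dover vs Avon: Dover wins 40–11.
Brookfield vs Avon: Brookfield wins 26–25.
No candidate beats all others: Kenton beats Linden beats Brookfield beats Kenton, a majority cycle.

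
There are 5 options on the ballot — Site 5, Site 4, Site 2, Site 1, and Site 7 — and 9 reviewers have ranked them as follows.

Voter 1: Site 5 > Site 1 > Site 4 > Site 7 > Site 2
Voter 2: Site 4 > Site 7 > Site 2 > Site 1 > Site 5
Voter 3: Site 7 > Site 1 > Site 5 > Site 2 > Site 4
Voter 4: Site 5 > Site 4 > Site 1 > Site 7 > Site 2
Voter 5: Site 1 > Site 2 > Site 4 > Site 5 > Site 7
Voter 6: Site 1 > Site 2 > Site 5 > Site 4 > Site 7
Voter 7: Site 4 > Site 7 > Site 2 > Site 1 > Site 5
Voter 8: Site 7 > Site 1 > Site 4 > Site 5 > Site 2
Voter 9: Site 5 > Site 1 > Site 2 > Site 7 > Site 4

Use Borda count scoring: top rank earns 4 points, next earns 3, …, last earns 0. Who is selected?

Borda scores:
  Site 5: 4 + 0 + 2 + 4 + 1 + 2 + 0 + 1 + 4 = 18
  Site 4: 2 + 4 + 0 + 3 + 2 + 1 + 4 + 2 + 0 = 18
  Site 2: 0 + 2 + 1 + 0 + 3 + 3 + 2 + 0 + 2 = 13
  Site 1: 3 + 1 + 3 + 2 + 4 + 4 + 1 + 3 + 3 = 24
  Site 7: 1 + 3 + 4 + 1 + 0 + 0 + 3 + 4 + 1 = 17
Site 1 has the highest total.

Site 1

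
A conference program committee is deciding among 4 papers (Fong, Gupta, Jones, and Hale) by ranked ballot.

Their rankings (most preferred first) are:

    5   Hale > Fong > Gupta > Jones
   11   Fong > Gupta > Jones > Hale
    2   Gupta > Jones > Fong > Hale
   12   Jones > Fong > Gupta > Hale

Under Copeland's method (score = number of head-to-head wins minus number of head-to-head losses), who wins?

Pairwise results:
  Fong vs Gupta: Fong wins 28–2.
  Fong vs Jones: Fong wins 16–14.
  Fong vs Hale: Fong wins 25–5.
  Gupta vs Jones: Gupta wins 18–12.
  Gupta vs Hale: Gupta wins 25–5.
  Jones vs Hale: Jones wins 25–5.
Copeland scores (wins − losses):
  Fong: 3 − 0 = 3
  Gupta: 2 − 1 = 1
  Jones: 1 − 2 = -1
  Hale: 0 − 3 = -3
Fong has the best Copeland score.

Fong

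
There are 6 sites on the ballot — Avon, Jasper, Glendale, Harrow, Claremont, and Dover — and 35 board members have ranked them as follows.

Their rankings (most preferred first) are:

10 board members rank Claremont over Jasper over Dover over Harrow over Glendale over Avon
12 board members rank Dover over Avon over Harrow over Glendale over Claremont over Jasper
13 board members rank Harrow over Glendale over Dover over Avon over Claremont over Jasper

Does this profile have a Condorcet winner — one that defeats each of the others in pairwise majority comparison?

Head-to-head results (35 voters total):
Avon vs Jasper: Avon wins 25–10.
Avon vs Glendale: Glendale wins 23–12.
Avon vs Harrow: Harrow wins 23–12.
Avon vs Claremont: Avon wins 25–10.
Avon vs Dover: Dover wins 35–0.
Jasper vs Glendale: Glendale wins 25–10.
Jasper vs Harrow: Harrow wins 25–10.
Jasper vs Claremont: Claremont wins 35–0.
Jasper vs Dover: Dover wins 25–10.
Glendale vs Harrow: Harrow wins 35–0.
Glendale vs Claremont: Glendale wins 25–10.
Glendale vs Dover: Dover wins 22–13.
Harrow vs Claremont: Harrow wins 25–10.
Harrow vs Dover: Dover wins 22–13.
Claremont vs Dover: Dover wins 25–10.
Dover beats each rival — Avon (35–0), Jasper (25–10), Glendale (22–13), Harrow (22–13), Claremont (25–10) — so Dover is the Condorcet winner.

Yes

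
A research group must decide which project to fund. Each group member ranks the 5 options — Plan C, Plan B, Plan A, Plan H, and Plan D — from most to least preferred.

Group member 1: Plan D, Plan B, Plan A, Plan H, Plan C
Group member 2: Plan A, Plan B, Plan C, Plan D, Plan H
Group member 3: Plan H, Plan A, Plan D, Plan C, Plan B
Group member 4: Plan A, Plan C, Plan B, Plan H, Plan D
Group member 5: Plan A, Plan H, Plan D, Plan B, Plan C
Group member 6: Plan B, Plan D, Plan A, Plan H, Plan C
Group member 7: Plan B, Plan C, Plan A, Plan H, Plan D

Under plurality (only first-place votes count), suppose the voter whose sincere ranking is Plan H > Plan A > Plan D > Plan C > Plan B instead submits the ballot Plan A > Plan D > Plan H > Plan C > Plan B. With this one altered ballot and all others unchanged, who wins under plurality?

First-place totals with the altered ballot: Plan C 0, Plan B 2, Plan A 4, Plan H 0, Plan D 1.
The winner is unchanged: still Plan A.

Plan A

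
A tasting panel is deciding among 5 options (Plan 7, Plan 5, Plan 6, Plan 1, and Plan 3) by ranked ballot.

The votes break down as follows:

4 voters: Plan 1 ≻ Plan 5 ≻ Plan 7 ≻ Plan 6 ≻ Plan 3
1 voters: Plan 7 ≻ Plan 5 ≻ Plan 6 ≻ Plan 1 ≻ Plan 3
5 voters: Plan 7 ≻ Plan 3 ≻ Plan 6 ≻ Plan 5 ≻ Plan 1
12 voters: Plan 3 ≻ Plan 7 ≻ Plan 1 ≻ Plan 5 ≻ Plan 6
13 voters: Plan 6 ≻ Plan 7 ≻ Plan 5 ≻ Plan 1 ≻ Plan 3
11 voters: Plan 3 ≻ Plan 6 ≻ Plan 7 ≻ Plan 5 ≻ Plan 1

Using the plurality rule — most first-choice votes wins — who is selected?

Plan 3

First-place vote totals:
  Plan 7: 6
  Plan 5: 0
  Plan 6: 13
  Plan 1: 4
  Plan 3: 23
Plan 3 has the most first-place votes.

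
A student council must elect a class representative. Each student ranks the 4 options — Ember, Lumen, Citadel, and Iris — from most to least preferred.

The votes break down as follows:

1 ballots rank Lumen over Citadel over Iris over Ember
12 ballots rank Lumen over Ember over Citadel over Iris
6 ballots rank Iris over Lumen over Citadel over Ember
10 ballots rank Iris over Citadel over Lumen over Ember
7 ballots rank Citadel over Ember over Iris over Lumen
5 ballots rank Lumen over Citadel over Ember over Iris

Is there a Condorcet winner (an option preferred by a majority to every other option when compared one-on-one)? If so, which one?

Head-to-head results (41 voters total):
Ember vs Lumen: Lumen wins 34–7.
Ember vs Citadel: Citadel wins 29–12.
Ember vs Iris: Ember wins 24–17.
Lumen vs Citadel: Lumen wins 24–17.
Lumen vs Iris: Iris wins 23–18.
Citadel vs Iris: Citadel wins 25–16.
No candidate beats all others: Ember beats Iris beats Lumen beats Ember, a majority cycle.

There is no Condorcet winner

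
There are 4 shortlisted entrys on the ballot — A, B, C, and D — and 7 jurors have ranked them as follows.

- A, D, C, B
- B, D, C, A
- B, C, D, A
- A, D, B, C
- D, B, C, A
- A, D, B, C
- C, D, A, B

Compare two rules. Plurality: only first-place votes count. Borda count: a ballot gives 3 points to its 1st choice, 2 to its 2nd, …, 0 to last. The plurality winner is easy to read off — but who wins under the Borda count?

D

Plurality first-place counts: A 3, B 2, C 1, D 1 → A.
Borda totals: A 10, B 10, C 8, D 14 → D.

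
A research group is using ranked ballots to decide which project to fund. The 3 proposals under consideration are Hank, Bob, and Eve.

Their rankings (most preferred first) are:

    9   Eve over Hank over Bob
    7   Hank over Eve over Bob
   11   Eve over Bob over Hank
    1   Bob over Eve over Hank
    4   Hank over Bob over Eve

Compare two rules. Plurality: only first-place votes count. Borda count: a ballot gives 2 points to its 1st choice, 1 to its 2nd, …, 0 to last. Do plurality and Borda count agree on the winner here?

Plurality first-place counts: Hank 11, Bob 1, Eve 20 → Eve.
Borda totals: Hank 31, Bob 17, Eve 48 → Eve.
The two rules agree on Eve.

Yes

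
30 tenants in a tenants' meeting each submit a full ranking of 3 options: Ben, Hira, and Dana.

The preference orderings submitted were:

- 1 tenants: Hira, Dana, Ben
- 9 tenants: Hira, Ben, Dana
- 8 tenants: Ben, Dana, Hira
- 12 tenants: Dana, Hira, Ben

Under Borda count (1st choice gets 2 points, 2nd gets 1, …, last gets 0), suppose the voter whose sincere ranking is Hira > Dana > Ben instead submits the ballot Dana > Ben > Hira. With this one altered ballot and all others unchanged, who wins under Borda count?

Dana

Borda totals with the altered ballot: Ben 26, Hira 30, Dana 34.
The winner is unchanged: still Dana.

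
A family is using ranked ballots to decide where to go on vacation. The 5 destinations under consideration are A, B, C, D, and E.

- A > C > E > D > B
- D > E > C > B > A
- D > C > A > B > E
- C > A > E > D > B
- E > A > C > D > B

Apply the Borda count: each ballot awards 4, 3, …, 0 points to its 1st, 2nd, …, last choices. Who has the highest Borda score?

Borda scores:
  A: 4 + 0 + 2 + 3 + 3 = 12
  B: 0 + 1 + 1 + 0 + 0 = 2
  C: 3 + 2 + 3 + 4 + 2 = 14
  D: 1 + 4 + 4 + 1 + 1 = 11
  E: 2 + 3 + 0 + 2 + 4 = 11
C has the highest total.

C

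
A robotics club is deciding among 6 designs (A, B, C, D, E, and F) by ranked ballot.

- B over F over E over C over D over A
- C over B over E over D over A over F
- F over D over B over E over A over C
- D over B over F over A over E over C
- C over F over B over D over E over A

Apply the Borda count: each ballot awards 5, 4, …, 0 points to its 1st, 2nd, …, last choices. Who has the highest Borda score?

B

Borda scores:
  A: 0 + 1 + 1 + 2 + 0 = 4
  B: 5 + 4 + 3 + 4 + 3 = 19
  C: 2 + 5 + 0 + 0 + 5 = 12
  D: 1 + 2 + 4 + 5 + 2 = 14
  E: 3 + 3 + 2 + 1 + 1 = 10
  F: 4 + 0 + 5 + 3 + 4 = 16
B has the highest total.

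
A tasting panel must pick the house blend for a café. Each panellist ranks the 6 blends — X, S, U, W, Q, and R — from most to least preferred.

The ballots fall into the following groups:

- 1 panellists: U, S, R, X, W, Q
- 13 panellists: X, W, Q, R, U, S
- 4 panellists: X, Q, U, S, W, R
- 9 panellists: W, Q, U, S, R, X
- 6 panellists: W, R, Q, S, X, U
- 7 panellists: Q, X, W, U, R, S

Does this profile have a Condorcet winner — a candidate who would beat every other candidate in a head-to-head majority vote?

No

Head-to-head results (40 voters total):
X vs S: X wins 24–16.
X vs U: X wins 30–10.
X vs W: X wins 25–15.
X vs Q: Q wins 22–18.
X vs R: X wins 24–16.
S vs U: U wins 34–6.
S vs W: W wins 35–5.
S vs Q: Q wins 39–1.
S vs R: R wins 26–14.
U vs W: W wins 35–5.
U vs Q: Q wins 39–1.
U vs R: U wins 21–19.
W vs Q: W wins 29–11.
W vs R: W wins 39–1.
Q vs R: Q wins 33–7.
No candidate beats all others: X beats W beats Q beats X, a majority cycle.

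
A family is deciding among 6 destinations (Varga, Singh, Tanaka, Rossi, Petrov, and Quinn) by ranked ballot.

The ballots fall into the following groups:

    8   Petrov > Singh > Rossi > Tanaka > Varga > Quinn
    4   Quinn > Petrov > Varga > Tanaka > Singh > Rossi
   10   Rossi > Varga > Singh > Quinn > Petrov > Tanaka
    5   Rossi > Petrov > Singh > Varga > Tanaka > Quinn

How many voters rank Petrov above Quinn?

Ballots ranking Petrov above Quinn: 8+5 = 13.
Ballots ranking Quinn above Petrov: 4+10 = 14.
So 13 of 27 voters prefer Petrov to Quinn.

13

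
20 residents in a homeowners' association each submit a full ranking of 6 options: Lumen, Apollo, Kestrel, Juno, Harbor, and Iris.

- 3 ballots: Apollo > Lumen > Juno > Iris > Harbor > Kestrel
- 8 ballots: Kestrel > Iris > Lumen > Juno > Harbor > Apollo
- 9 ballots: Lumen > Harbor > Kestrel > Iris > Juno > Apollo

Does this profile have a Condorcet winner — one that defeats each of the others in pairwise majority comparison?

Head-to-head results (20 voters total):
Lumen vs Apollo: Lumen wins 17–3.
Lumen vs Kestrel: Lumen wins 12–8.
Lumen vs Juno: Lumen wins 20–0.
Lumen vs Harbor: Lumen wins 20–0.
Lumen vs Iris: Lumen wins 12–8.
Apollo vs Kestrel: Kestrel wins 17–3.
Apollo vs Juno: Juno wins 17–3.
Apollo vs Harbor: Harbor wins 17–3.
Apollo vs Iris: Iris wins 17–3.
Kestrel vs Juno: Kestrel wins 17–3.
Kestrel vs Harbor: Harbor wins 12–8.
Kestrel vs Iris: Kestrel wins 17–3.
Juno vs Harbor: Juno wins 11–9.
Juno vs Iris: Iris wins 17–3.
Harbor vs Iris: Iris wins 11–9.
Lumen beats each rival — Apollo (17–3), Kestrel (12–8), Juno (20–0), Harbor (20–0), Iris (12–8) — so Lumen is the Condorcet winner.

Yes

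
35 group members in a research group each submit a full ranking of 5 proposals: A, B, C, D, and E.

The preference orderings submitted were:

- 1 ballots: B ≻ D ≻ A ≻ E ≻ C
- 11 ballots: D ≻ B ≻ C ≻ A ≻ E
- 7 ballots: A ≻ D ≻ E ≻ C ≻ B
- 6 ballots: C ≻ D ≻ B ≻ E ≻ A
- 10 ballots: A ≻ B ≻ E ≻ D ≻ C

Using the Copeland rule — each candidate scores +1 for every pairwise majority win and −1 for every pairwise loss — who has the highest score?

Pairwise results:
  A vs B: B wins 18–17.
  A vs C: A wins 18–17.
  A vs D: D wins 18–17.
  A vs E: A wins 29–6.
  B vs C: B wins 22–13.
  B vs D: D wins 24–11.
  B vs E: B wins 28–7.
  C vs D: D wins 29–6.
  C vs E: E wins 18–17.
  D vs E: D wins 25–10.
Copeland scores (wins − losses):
  A: 2 − 2 = 0
  B: 3 − 1 = 2
  C: 0 − 4 = -4
  D: 4 − 0 = 4
  E: 1 − 3 = -2
D has the best Copeland score.

D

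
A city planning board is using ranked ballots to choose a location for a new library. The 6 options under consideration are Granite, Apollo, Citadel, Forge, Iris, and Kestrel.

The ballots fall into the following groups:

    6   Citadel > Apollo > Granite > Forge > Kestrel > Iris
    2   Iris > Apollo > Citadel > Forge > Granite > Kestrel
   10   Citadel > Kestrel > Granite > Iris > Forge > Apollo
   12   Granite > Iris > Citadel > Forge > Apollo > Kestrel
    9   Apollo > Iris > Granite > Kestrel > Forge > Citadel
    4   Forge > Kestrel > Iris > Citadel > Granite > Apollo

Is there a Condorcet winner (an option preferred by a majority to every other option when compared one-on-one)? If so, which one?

There is no Condorcet winner

Head-to-head results (43 voters total):
Granite vs Apollo: Granite wins 26–17.
Granite vs Citadel: Citadel wins 22–21.
Granite vs Forge: Granite wins 37–6.
Granite vs Iris: Granite wins 28–15.
Granite vs Kestrel: Granite wins 29–14.
Apollo vs Citadel: Citadel wins 32–11.
Apollo vs Forge: Forge wins 26–17.
Apollo vs Iris: Iris wins 28–15.
Apollo vs Kestrel: Apollo wins 29–14.
Citadel vs Forge: Citadel wins 30–13.
Citadel vs Iris: Iris wins 27–16.
Citadel vs Kestrel: Citadel wins 30–13.
Forge vs Iris: Iris wins 33–10.
Forge vs Kestrel: Forge wins 24–19.
Iris vs Kestrel: Iris wins 23–20.
No candidate beats all others: Granite beats Iris beats Citadel beats Granite, a majority cycle.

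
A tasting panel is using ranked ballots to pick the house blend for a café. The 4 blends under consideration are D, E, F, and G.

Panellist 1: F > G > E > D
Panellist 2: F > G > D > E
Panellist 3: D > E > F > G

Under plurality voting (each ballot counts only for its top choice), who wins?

First-place vote totals:
  D: 1
  E: 0
  F: 2
  G: 0
F has the most first-place votes.

F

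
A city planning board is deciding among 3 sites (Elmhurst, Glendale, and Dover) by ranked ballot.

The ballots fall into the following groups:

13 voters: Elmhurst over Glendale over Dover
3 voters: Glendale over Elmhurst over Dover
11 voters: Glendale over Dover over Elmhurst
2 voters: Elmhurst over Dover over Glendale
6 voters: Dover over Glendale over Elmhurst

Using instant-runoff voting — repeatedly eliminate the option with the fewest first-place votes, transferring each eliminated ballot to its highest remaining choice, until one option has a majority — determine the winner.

Glendale

Round 1: Elmhurst 15, Glendale 14, Dover 6. Dover has the fewest and is eliminated.
Round 2: Glendale 20, Elmhurst 15. Glendale has a majority.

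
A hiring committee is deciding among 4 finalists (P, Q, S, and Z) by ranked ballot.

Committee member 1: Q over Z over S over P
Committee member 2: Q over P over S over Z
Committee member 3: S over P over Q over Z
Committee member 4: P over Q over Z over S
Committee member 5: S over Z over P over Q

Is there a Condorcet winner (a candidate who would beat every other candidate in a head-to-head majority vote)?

No

Head-to-head results (5 voters total):
P vs Q: P wins 3–2.
P vs S: S wins 3–2.
P vs Z: P wins 3–2.
Q vs S: Q wins 3–2.
Q vs Z: Q wins 4–1.
S vs Z: S wins 3–2.
No candidate beats all others: P beats Q beats S beats P, a majority cycle.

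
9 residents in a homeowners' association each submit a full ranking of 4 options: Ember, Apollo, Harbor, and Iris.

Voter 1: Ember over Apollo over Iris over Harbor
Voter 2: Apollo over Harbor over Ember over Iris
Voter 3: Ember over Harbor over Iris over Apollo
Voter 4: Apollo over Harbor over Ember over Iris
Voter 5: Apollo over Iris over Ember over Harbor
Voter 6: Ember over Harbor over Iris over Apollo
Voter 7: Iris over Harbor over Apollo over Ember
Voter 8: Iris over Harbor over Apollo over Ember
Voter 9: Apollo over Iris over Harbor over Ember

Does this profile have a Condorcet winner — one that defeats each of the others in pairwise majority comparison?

Yes

Head-to-head results (9 voters total):
Ember vs Apollo: Apollo wins 6–3.
Ember vs Harbor: Harbor wins 5–4.
Ember vs Iris: Ember wins 5–4.
Apollo vs Harbor: Apollo wins 5–4.
Apollo vs Iris: Apollo wins 5–4.
Harbor vs Iris: Iris wins 5–4.
Apollo beats each rival — Ember (6–3), Harbor (5–4), Iris (5–4) — so Apollo is the Condorcet winner.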